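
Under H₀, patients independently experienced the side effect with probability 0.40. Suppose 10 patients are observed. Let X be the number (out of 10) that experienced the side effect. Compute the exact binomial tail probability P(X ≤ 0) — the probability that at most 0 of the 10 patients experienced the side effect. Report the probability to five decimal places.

X ~ Binomial(n=10, p=0.40).
P(X ≤ 0) = C(10,0)·0.40^0·0.60^10.
= 0.006047 = 0.00605.

P = 0.00605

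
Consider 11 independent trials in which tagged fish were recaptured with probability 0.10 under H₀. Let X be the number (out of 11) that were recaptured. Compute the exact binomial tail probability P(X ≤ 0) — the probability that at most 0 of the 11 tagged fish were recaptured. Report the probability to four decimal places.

X ~ Binomial(n=11, p=0.10).
P(X ≤ 0) = C(11,0)·0.10^0·0.90^11.
= 0.313811 = 0.3138.

P = 0.3138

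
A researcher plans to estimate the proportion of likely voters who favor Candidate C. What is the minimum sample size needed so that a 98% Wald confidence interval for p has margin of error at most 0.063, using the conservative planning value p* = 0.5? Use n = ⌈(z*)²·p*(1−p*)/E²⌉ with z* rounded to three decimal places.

For 98% confidence, z* = 2.326.
p*(1−p*) = 0.50·0.50 = 0.2500.
(z*)²·p*(1−p*)/E² = 5.410276·0.2500/0.003969 = 340.783.
Rounding up, n = 341.

n = 341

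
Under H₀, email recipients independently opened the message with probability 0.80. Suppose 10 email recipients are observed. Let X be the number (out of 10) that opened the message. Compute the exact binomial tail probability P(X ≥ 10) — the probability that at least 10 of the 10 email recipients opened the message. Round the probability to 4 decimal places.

P = 0.1074

X is binomial with n = 10 and p = 0.80.
P(X ≥ 10) = C(10,10)·0.80^10·0.20^0.
= 0.107374 = 0.1074.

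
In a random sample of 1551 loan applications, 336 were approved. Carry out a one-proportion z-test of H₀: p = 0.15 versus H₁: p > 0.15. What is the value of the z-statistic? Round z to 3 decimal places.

z = 7.349

Sample proportion p̂ = 336/1551 = 0.21663.
SE₀ = √(0.15·0.85/1551) = 0.009067.
z = (p̂ − p₀)/SE = (0.21663 − 0.15)/0.009067 = 7.349.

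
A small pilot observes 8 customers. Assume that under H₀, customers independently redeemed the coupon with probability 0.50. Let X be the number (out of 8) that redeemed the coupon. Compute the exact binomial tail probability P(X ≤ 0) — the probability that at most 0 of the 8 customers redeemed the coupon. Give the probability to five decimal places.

P = 0.00391

X is binomial with n = 8 and p = 0.50.
P(X ≤ 0) = C(8,0)·0.50^0·0.50^8.
= 0.003906 = 0.00391.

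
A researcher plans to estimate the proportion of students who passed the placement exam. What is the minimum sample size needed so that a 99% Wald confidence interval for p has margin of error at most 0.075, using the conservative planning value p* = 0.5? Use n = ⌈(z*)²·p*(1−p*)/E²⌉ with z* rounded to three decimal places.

n = 295

The 99% critical value is z* = 2.576.
p*(1−p*) = 0.50·0.50 = 0.2500.
Required n before rounding: 6.635776 × 0.2500 / 0.075² = 294.923.
⌈294.923⌉ = 295.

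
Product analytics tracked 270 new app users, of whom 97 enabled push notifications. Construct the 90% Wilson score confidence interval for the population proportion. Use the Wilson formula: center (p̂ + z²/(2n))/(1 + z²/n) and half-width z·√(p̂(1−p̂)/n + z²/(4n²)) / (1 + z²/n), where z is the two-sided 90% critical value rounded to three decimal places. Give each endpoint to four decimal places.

(0.3128, 0.4085)

Here p̂ = 97/270 = 0.35926 and z = 1.645 (z² = 2.706025).
1 + z²/n = 1.010022.
Adjusted center: (0.35926 + z²/(2n))/1.010022 = 0.36066.
Radicand: p̂(1−p̂)/n + z²/(4n²) = 0.000852563 + 0.000009280 = 0.000861843.
Half-width = 1.645·√0.000861843/1.010022 = 0.04781.
Interval: 0.36066 ± 0.04781 → (0.3128, 0.4085).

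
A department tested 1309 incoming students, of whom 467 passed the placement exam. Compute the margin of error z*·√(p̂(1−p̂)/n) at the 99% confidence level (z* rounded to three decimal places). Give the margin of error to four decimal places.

ME = 0.0341

Sample proportion p̂ = 467/1309 = 0.35676.
Standard error of p̂: √(0.229483/1309) = √0.000175311 = 0.013241.
z* = 2.576 at the 99% level.
ME = 2.576·0.013241 = 0.0341.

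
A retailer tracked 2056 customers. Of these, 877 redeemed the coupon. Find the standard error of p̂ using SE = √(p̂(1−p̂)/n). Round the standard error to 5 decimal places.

The sample proportion is 877/2056 = 0.42656.
p̂(1−p̂) = 0.244607.
SE = √(0.244607/2056) = 0.01091.

SE = 0.01091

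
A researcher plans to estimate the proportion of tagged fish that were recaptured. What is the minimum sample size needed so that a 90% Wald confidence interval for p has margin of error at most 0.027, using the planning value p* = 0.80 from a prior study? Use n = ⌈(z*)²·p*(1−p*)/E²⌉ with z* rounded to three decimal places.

n = 594

The 90% critical value is z* = 1.645.
p*(1−p*) = 0.80·0.20 = 0.1600.
Required n before rounding: 2.706025 × 0.1600 / 0.027² = 593.915.
Rounding up, n = 594.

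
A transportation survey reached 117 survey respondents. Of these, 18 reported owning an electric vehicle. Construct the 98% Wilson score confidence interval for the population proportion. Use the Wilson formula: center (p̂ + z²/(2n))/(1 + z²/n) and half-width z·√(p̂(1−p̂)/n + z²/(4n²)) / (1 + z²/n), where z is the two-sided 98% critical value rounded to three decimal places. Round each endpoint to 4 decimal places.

Here p̂ = 18/117 = 0.15385 and z = 2.326 (z² = 5.410276).
Denominator 1 + z²/n = 1 + 5.410276/117 = 1.046242.
Center = (0.15385 + 0.023121)/1.046242 = 0.16915.
Radicand: p̂(1−p̂)/n + z²/(4n²) = 0.001112628 + 0.000098807 = 0.001211435.
Half-width = z·√(radicand)/denom = 2.326·0.034806/1.046242 = 0.07738.
CI: 0.16915 ± 0.07738 = (0.0918, 0.2465).

(0.0918, 0.2465)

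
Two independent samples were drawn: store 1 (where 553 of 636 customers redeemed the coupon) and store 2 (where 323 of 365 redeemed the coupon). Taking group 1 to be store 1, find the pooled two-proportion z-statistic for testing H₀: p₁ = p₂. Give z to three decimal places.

z = -0.711

p̂₁ = 553/636 = 0.86950, p̂₂ = 323/365 = 0.88493.
Pooled p̂ = (553+323)/(636+365) = 876/1001 = 0.87512.
SE = √[p̂(1−p̂)(1/n₁+1/n₂)] = √[0.87512·0.12488·(1/636+1/365)] ≈ 0.021708.
z = -0.01543/0.021708 = -0.711.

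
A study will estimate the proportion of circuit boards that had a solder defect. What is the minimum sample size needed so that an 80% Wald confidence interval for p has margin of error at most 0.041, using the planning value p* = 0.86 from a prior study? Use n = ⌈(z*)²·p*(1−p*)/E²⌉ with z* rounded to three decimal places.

The 80% critical value is z* = 1.282.
p*(1−p*) = 0.1204.
(z*)²·p*(1−p*)/E² = 1.643524·0.1204/0.001681 = 117.716.
Rounding up, n = 118.

n = 118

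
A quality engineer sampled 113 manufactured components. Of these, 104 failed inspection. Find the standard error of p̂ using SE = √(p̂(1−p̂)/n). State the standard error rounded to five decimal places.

Sample proportion p̂ = 104/113 = 0.92035.
p̂(1−p̂) = 0.073306.
Dividing by n and taking the root: √0.000648726 = 0.02547.

SE = 0.02547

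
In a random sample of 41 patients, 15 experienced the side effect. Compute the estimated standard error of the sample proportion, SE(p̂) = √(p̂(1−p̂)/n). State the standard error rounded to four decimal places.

SE = 0.0752

Sample proportion p̂ = 15/41 = 0.36585.
p̂(1−p̂) = 0.232004.
SE = √(0.232004/41) = 0.0752.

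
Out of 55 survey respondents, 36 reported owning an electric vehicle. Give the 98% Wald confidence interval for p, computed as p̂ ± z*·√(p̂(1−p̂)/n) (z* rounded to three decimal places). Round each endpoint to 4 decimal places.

(0.5054, 0.8037)

With x = 36 successes in n = 55, p̂ = 0.65455.
SE = √(p̂(1−p̂)/n) = √(0.226116/55) = 0.064119.
The 98% critical value is z* = 2.326.
Margin of error: 2.326 × 0.064119 = 0.14914.
Interval: 0.65455 ± 0.14914 → (0.5054, 0.8037).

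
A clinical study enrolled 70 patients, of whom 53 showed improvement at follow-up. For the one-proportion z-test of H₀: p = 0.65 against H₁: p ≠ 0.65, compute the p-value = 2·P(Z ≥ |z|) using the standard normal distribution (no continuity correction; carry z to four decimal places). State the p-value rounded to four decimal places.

The sample proportion is 53/70 = 0.75714.
SE₀ = √(0.65·0.35/70) = 0.057009.
z = (p̂ − p₀)/SE = (53/70 − 0.65)/0.057009 ≈ 1.8794.
p-value = 2·P(Z ≥ |z|) with z = 1.8794 → 0.0602.

p-value = 0.0602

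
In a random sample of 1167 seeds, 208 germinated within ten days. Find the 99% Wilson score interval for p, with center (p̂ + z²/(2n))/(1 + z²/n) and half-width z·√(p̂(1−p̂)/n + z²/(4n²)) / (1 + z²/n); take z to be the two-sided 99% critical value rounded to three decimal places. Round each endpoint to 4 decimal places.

Here p̂ = 208/1167 = 0.17823 and z = 2.576 (z² = 6.635776).
1 + z²/n = 1.005686.
Center = (0.17823 + 0.002843)/1.005686 = 0.18005.
Radicand: p̂(1−p̂)/n + z²/(4n²) = 0.000125507 + 0.000001218 = 0.000126725.
Half-width = 2.576·√0.000126725/1.005686 = 0.02883.
So the interval runs from 0.1512 to 0.2089.

(0.1512, 0.2089)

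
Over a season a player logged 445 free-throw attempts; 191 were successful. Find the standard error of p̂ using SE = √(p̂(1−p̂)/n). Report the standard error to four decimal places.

SE = 0.0235

With x = 191 successes in n = 445, p̂ = 0.42921.
p̂(1−p̂) = 0.42921·0.57079 = 0.244989.
Dividing by n and taking the root: √0.000550537 = 0.0235.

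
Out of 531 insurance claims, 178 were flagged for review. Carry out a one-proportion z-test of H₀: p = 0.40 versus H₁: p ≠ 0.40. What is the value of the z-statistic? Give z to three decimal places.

The sample proportion is 178/531 = 0.33522.
Null standard error: √(0.40·0.60/531) = √0.000451977 = 0.021260.
z = (0.33522 − 0.40)/0.021260 = -0.06478/0.021260 = -3.047.

z = -3.047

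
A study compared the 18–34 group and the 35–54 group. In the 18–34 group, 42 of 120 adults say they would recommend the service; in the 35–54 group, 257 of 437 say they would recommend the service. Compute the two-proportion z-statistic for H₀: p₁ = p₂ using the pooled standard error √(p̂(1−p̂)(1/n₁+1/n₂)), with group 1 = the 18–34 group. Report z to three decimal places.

Sample proportions: p̂₁ = 42/120 = 0.35000 and p̂₂ = 257/437 = 0.58810.
Pooling: p̂ = 299/557 = 0.53680.
SE = √[p̂(1−p̂)(1/n₁+1/n₂)] = √[0.53680·0.46320·(1/120+1/437)] ≈ 0.051391.
z = -0.23810/0.051391 = -4.633.

z = -4.633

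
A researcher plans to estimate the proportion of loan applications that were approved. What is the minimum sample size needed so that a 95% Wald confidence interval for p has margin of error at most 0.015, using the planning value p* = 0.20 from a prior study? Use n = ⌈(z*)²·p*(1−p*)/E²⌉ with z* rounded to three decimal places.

n = 2732

For 95% confidence, z* = 1.960.
p*(1−p*) = 0.1600.
(z*)²·p*(1−p*)/E² = 3.841600·0.1600/0.000225 = 2731.804.
⌈2731.804⌉ = 2732.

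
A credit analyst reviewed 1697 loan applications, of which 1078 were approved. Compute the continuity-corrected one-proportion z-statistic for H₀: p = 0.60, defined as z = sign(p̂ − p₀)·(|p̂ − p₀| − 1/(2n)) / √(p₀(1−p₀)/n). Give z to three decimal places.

z = 2.938

p̂ = 1078/1697 = 0.63524. p̂ − p₀ = 0.035239.
1/(2n) = 0.000295.
Corrected numerator: |0.035239| − 0.000295 = 0.034944.
SE₀ = √(0.60·0.40/1697) = 0.011892.
z = +0.034944/0.011892 = 2.938.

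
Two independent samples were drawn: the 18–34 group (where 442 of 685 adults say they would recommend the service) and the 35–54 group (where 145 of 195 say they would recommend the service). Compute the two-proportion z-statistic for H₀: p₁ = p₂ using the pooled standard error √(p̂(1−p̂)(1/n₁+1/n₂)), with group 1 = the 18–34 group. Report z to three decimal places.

z = -2.571

Sample proportions: p̂₁ = 442/685 = 0.64526 and p̂₂ = 145/195 = 0.74359.
Pooled p̂ = (442+145)/(685+195) = 587/880 = 0.66705.
SE = √[p̂(1−p̂)(1/n₁+1/n₂)] = √[0.66705·0.33295·(1/685+1/195)] ≈ 0.038252.
z = -0.09833/0.038252 = -2.571.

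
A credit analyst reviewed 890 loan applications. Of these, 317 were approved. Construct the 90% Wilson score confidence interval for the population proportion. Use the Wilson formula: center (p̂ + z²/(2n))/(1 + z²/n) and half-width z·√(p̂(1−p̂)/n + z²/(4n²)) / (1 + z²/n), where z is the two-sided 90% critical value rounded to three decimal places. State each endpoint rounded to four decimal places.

p̂ = 317/890 = 0.35618; z = 1.645, so z² = 2.706025.
1 + z²/n = 1.003040.
Center = (0.35618 + 0.001520)/1.003040 = 0.35662.
Radicand: p̂(1−p̂)/n + z²/(4n²) = 0.000257658 + 0.000000854 = 0.000258512.
Half-width = 1.645·√0.000258512/1.003040 = 0.02637.
So the interval runs from 0.3302 to 0.3830.

(0.3302, 0.3830)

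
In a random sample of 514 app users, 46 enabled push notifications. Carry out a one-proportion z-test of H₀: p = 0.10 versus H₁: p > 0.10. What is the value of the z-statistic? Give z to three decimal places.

The sample proportion is 46/514 = 0.08949.
SE₀ = √(0.10·0.90/514) = 0.013232.
z = (p̂ − p₀)/SE = (0.08949 − 0.10)/0.013232 = -0.794.

z = -0.794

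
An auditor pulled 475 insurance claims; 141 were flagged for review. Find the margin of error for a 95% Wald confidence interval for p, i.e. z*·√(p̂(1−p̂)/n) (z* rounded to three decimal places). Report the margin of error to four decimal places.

ME = 0.0411

The sample proportion is 141/475 = 0.29684.
SE(p̂) = √(0.29684·0.70316/475) = 0.020962.
For 95% confidence, z* = 1.960.
Margin of error = z*·SE = 1.960 × 0.020962 = 0.0411.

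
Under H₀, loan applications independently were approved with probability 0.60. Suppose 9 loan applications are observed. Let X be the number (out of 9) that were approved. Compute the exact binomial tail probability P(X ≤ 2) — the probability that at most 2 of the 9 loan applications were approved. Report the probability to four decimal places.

P = 0.0250

X is binomial with n = 9 and p = 0.60.
P(X ≤ 2) = C(9,0)·0.60^0·0.40^9 + C(9,1)·0.60^1·0.40^8 + C(9,2)·0.60^2·0.40^7.
= 0.000262 + 0.003539 + 0.021234 = 0.0250.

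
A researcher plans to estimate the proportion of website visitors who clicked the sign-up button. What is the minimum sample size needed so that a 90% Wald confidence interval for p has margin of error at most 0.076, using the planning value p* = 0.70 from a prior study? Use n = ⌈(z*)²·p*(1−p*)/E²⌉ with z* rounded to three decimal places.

n = 99

For 90% confidence, z* = 1.645.
p*(1−p*) = 0.70·0.30 = 0.2100.
(z*)²·p*(1−p*)/E² = 2.706025·0.2100/0.005776 = 98.384.
Rounding up, n = 99.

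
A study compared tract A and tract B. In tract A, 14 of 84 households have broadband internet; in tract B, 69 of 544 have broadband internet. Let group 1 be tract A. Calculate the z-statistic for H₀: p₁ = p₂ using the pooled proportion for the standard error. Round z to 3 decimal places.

Sample proportions: p̂₁ = 14/84 = 0.16667 and p̂₂ = 69/544 = 0.12684.
Pooling: p̂ = 83/628 = 0.13217.
SE = √[p̂(1−p̂)(1/n₁+1/n₂)] = √[0.13217·0.86783·(1/84+1/544)] ≈ 0.039703.
z = (p̂₁ − p̂₂)/SE = (0.16667 − 0.12684)/0.039703 = 0.03983/0.039703 = 1.003.

z = 1.003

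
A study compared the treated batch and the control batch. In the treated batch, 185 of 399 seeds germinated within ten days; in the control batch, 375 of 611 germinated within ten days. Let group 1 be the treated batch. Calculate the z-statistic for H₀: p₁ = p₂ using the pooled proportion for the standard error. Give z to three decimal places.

p̂₁ = 185/399 = 0.46366, p̂₂ = 375/611 = 0.61375.
Pooling: p̂ = 560/1010 = 0.55446.
SE = √[p̂(1−p̂)(1/n₁+1/n₂)] = √[0.55446·0.44554·(1/399+1/611)] ≈ 0.031991.
z = (p̂₁ − p̂₂)/SE = (0.46366 − 0.61375)/0.031991 = -0.15009/0.031991 = -4.692.

z = -4.692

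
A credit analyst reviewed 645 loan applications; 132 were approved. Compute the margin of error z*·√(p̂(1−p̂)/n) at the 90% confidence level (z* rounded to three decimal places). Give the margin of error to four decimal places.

ME = 0.0261

The sample proportion is 132/645 = 0.20465.
Standard error of p̂: √(0.162769/645) = √0.000252355 = 0.015886.
z* = 1.645 at the 90% level.
ME = 1.645·0.015886 = 0.0261.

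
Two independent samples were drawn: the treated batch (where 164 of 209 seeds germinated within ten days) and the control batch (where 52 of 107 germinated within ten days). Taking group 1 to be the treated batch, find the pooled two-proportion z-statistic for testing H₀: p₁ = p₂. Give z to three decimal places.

z = 5.403

Sample proportions: p̂₁ = 164/209 = 0.78469 and p̂₂ = 52/107 = 0.48598.
Pooled p̂ = (164+52)/(209+107) = 216/316 = 0.68354.
Pooled SE = √[0.2163115·0.01413048] ≈ 0.055286.
z = (p̂₁ − p̂₂)/SE = (0.78469 − 0.48598)/0.055286 = 0.29871/0.055286 = 5.403.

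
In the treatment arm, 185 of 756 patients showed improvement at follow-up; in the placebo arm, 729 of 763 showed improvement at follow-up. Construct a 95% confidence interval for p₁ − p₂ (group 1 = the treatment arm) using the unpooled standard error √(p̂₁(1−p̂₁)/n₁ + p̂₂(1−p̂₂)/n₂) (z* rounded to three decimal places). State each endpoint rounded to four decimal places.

p̂₁ = 0.24471, p̂₂ = 0.95544, so the observed difference is -0.71073.
SE = √(0.000244480 + 0.000055800) = √0.000300280 = 0.017329.
For 95% confidence, z* = 1.960. Margin of error = 0.03396.
Interval: -0.71073 ± 0.03396 → (-0.7447, -0.6768).

(-0.7447, -0.6768)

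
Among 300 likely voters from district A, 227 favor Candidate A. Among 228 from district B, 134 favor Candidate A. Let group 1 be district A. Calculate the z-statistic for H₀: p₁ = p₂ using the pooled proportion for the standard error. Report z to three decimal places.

Sample proportions: p̂₁ = 227/300 = 0.75667 and p̂₂ = 134/228 = 0.58772.
Pooled p̂ = (227+134)/(300+228) = 361/528 = 0.68371.
Pooled SE = √[0.2162499·0.00771930] ≈ 0.040857.
z = 0.16895/0.040857 = 4.135.

z = 4.135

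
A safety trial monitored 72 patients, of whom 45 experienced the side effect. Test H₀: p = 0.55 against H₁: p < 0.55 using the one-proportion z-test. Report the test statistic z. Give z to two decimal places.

p̂ = 45/72 = 0.62500.
Null standard error: √(0.55·0.45/72) = √0.003437500 = 0.058630.
z = (0.62500 − 0.55)/0.058630 = 0.07500/0.058630 = 1.28.

z = 1.28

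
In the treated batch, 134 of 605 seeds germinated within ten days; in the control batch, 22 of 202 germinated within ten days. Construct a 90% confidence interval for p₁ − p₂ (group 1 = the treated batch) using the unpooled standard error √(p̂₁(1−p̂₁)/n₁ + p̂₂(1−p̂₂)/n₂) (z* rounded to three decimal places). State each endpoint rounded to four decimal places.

(0.0671, 0.1581)

p̂₁ = 134/605 = 0.22149, p̂₂ = 22/202 = 0.10891; p̂₁ − p̂₂ = 0.11258.
SE = √(0.000285010 + 0.000480442) = √0.000765452 = 0.027667.
z* = 1.645 at the 90% level. Margin of error = 0.04551.
Interval: 0.11258 ± 0.04551 → (0.0671, 0.1581).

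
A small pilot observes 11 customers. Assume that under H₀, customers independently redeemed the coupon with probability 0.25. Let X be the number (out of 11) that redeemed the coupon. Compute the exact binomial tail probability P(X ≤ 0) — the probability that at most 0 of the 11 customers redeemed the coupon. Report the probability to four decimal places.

P = 0.0422

X is binomial with n = 11 and p = 0.25.
P(X ≤ 0) = C(11,0)·0.25^0·0.75^11.
= 0.042235 = 0.0422.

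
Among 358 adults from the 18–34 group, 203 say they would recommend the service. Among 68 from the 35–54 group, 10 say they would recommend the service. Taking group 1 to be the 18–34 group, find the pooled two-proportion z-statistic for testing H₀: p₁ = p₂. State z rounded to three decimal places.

Sample proportions: p̂₁ = 203/358 = 0.56704 and p̂₂ = 10/68 = 0.14706.
Pooling: p̂ = 213/426 = 0.50000.
SE = √[p̂(1−p̂)(1/n₁+1/n₂)] = √[0.50000·0.50000·(1/358+1/68)] ≈ 0.066142.
z = 0.41998/0.066142 = 6.350.

z = 6.350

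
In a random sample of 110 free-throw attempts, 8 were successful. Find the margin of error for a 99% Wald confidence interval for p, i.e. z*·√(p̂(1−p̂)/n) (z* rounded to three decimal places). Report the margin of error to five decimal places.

With x = 8 successes in n = 110, p̂ = 0.07273.
SE = √(p̂(1−p̂)/n) = √(0.067438/110) = 0.024760.
The 99% critical value is z* = 2.576.
ME = 2.576·0.024760 = 0.06378.

ME = 0.06378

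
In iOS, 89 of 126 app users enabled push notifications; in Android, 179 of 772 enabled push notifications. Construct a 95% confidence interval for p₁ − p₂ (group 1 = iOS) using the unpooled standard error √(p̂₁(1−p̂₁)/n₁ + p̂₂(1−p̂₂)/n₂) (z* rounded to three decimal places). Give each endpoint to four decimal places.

(0.3896, 0.5594)

p̂₁ = 0.70635, p̂₂ = 0.23187, so the observed difference is 0.47448.
SE = √(0.001646191 + 0.000230704) = √0.001876895 = 0.043323.
The 95% critical value is z* = 1.960. Margin of error = 0.08491.
CI: 0.47448 ± 0.08491 = (0.3896, 0.5594).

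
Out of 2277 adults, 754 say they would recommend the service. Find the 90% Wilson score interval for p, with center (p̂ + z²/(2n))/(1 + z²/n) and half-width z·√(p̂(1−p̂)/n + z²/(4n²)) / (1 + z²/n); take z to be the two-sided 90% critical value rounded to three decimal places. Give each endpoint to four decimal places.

(0.3151, 0.3476)

p̂ = 754/2277 = 0.33114; z = 1.645, so z² = 2.706025.
Denominator 1 + z²/n = 1 + 2.706025/2277 = 1.001188.
Adjusted center: (0.33114 + z²/(2n))/1.001188 = 0.33134.
Radicand: p̂(1−p̂)/n + z²/(4n²) = 0.000097271 + 0.000000130 = 0.000097401.
Half-width = z·√(radicand)/denom = 1.645·0.009869/1.001188 = 0.01622.
So the interval runs from 0.3151 to 0.3476.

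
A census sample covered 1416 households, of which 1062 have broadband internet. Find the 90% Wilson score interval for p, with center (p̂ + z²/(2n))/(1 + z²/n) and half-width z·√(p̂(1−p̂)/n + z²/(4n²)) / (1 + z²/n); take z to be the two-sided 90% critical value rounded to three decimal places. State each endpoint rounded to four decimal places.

(0.7306, 0.7684)

p̂ = 1062/1416 = 0.75000; z = 1.645, so z² = 2.706025.
1 + z²/n = 1.001911.
Center = (0.75000 + 0.000956)/1.001911 = 0.74952.
Radicand: p̂(1−p̂)/n + z²/(4n²) = 0.000132415 + 0.000000337 = 0.000132752.
Half-width = 1.645·√0.000132752/1.001911 = 0.01892.
CI: 0.74952 ± 0.01892 = (0.7306, 0.7684).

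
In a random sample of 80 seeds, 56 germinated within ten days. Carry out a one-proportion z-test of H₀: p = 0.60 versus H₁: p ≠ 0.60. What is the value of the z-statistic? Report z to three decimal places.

p̂ = 56/80 = 0.70000.
Under H₀, SE = √(p₀(1−p₀)/n) = √(0.60·0.40/80) = √0.003000000 = 0.054772.
z = (p̂ − p₀)/SE = (0.70000 − 0.60)/0.054772 = 1.826.

z = 1.826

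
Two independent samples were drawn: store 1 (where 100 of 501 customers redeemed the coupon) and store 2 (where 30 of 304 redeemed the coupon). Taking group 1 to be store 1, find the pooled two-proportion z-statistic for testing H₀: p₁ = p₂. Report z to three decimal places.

z = 3.772

Sample proportions: p̂₁ = 100/501 = 0.19960 and p̂₂ = 30/304 = 0.09868.
Pooled p̂ = (100+30)/(501+304) = 130/805 = 0.16149.
SE = √[p̂(1−p̂)(1/n₁+1/n₂)] = √[0.16149·0.83851·(1/501+1/304)] ≈ 0.026753.
z = (p̂₁ − p̂₂)/SE = (0.19960 − 0.09868)/0.026753 = 0.10092/0.026753 = 3.772.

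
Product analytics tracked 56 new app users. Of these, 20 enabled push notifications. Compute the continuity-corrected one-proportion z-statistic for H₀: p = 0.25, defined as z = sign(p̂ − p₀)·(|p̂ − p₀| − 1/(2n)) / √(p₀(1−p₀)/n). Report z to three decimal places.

Sample proportion p̂ = 20/56 = 0.35714. p̂ − p₀ = 0.107143.
1/(2n) = 0.008929.
Corrected numerator: |0.107143| − 0.008929 = 0.098214.
SE₀ = √(0.25·0.75/56) = 0.057864.
z = +0.098214/0.057864 = 1.697.

z = 1.697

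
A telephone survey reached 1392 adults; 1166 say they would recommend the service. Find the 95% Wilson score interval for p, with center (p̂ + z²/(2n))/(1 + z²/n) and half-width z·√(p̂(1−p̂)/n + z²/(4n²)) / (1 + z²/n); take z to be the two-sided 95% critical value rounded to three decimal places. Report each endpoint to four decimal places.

(0.8173, 0.8561)

p̂ = 1166/1392 = 0.83764; z = 1.960, so z² = 3.841600.
Denominator 1 + z²/n = 1 + 3.841600/1392 = 1.002760.
Center = (0.83764 + 0.001380)/1.002760 = 0.83671.
Radicand: p̂(1−p̂)/n + z²/(4n²) = 0.000097699 + 0.000000496 = 0.000098195.
Half-width = 1.960·√0.000098195/1.002760 = 0.01937.
Interval: 0.83671 ± 0.01937 → (0.8173, 0.8561).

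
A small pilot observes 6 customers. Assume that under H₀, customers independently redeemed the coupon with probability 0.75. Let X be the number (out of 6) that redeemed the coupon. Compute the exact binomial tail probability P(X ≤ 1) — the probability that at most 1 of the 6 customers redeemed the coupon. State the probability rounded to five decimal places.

X is binomial with n = 6 and p = 0.75.
P(X ≤ 1) = C(6,0)·0.75^0·0.25^6 + C(6,1)·0.75^1·0.25^5.
= 0.000244 + 0.004395 = 0.00464.

P = 0.00464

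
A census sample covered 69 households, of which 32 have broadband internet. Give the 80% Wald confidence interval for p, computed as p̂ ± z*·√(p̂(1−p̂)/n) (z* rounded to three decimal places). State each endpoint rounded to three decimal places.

p̂ = 32/69 = 0.46377.
SE = √(p̂(1−p̂)/n) = √(0.248687/69) = 0.060035.
The 80% critical value is z* = 1.282.
Margin of error: 1.282 × 0.060035 = 0.07696.
Interval: 0.46377 ± 0.07696 → (0.387, 0.541).

(0.387, 0.541)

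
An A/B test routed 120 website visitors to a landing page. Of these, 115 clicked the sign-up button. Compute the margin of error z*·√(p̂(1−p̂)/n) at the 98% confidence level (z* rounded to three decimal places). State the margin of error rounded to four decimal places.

ME = 0.0424

The sample proportion is 115/120 = 0.95833.
SE = √(p̂(1−p̂)/n) = √(0.039931/120) = 0.018242.
The 98% critical value is z* = 2.326.
Margin of error = z*·SE = 2.326 × 0.018242 = 0.0424.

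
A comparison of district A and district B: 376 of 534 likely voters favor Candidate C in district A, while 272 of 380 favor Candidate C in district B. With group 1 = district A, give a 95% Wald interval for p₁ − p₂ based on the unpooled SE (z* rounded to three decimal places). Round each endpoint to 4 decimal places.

(-0.0713, 0.0480)

p̂₁ = 376/534 = 0.70412, p̂₂ = 272/380 = 0.71579; p̂₁ − p̂₂ = -0.01167.
Unpooled SE = √(p̂₁(1−p̂₁)/n₁ + p̂₂(1−p̂₂)/n₂) = √(0.000390141 + 0.000535355) = 0.030422.
For 95% confidence, z* = 1.960. Margin of error = 0.05963.
CI: -0.01167 ± 0.05963 = (-0.0713, 0.0480).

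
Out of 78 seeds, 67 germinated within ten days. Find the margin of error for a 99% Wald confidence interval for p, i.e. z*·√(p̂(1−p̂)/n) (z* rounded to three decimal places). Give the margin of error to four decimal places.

The sample proportion is 67/78 = 0.85897.
SE(p̂) = √(0.85897·0.14103/78) = 0.039409.
The 99% critical value is z* = 2.576.
So ME = 0.1015.

ME = 0.1015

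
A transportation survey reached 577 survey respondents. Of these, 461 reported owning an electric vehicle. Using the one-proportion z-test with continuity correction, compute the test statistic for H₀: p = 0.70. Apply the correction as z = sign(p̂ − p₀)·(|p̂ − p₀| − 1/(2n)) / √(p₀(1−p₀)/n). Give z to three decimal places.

z = 5.142

The sample proportion is 461/577 = 0.79896. p̂ − p₀ = 0.098960.
Continuity correction 1/(2n) = 1/1154 = 0.000867.
Corrected numerator: |0.098960| − 0.000867 = 0.098093.
Null standard error: √(0.70·0.30/577) = √0.000363951 = 0.019078.
z = +0.098093/0.019078 = 5.142.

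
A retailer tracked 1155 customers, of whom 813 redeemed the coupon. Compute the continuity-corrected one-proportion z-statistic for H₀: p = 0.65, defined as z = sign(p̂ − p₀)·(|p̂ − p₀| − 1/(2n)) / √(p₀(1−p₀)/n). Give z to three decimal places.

The sample proportion is 813/1155 = 0.70390. p̂ − p₀ = 0.053896.
Continuity correction 1/(2n) = 1/2310 = 0.000433.
Corrected numerator: |0.053896| − 0.000433 = 0.053463.
Null standard error: √(0.65·0.35/1155) = √0.000196970 = 0.014035.
z = (+)0.053463/0.014035 = 3.809.

z = 3.809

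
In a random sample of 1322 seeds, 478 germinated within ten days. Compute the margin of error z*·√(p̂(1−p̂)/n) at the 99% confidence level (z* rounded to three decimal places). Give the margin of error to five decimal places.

p̂ = 478/1322 = 0.36157.
SE(p̂) = √(0.36157·0.63843/1322) = 0.013214.
z* = 2.576 at the 99% level.
So ME = 0.03404.

ME = 0.03404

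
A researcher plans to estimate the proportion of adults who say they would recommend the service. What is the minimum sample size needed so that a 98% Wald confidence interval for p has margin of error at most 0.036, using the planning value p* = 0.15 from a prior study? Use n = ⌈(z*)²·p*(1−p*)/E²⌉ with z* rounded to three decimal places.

z* = 2.326 at the 98% level.
p*(1−p*) = 0.1275.
Required n before rounding: 5.410276 × 0.1275 / 0.036² = 532.261.
Rounding up, n = 533.

n = 533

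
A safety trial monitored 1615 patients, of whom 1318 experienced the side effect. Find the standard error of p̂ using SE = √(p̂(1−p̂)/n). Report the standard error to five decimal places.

SE = 0.00964

With x = 1318 successes in n = 1615, p̂ = 0.81610.
p̂(1−p̂) = 0.81610·0.18390 = 0.150081.
SE = √(0.150081/1615) = 0.00964.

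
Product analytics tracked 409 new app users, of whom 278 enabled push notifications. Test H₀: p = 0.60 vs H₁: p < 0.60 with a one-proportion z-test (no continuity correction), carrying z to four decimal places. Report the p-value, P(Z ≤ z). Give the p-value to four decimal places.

p̂ = 278/409 = 0.67971.
Null standard error: √(0.60·0.40/409) = √0.000586797 = 0.024224.
Test statistic (full precision, shown to 4 dp): z = (278/409 − 0.60)/SE₀ ≈ 3.2904.
p-value = P(Z ≤ z) with z = 3.2904 → 0.9995.

p-value = 0.9995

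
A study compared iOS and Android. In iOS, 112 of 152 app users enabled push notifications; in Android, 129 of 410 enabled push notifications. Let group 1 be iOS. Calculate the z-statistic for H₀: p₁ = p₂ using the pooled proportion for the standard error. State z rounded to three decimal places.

p̂₁ = 112/152 = 0.73684, p̂₂ = 129/410 = 0.31463.
Pooling: p̂ = 241/562 = 0.42883.
SE = √[p̂(1−p̂)(1/n₁+1/n₂)] = √[0.42883·0.57117·(1/152+1/410)] ≈ 0.046998.
z = 0.42221/0.046998 = 8.984.

z = 8.984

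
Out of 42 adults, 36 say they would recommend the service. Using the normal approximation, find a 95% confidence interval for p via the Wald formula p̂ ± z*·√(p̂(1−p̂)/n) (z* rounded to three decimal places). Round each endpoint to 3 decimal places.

The sample proportion is 36/42 = 0.85714.
Standard error of p̂: √(0.122449/42) = √0.002915452 = 0.053995.
For 95% confidence, z* = 1.960.
Margin = 1.960·0.053995 = 0.10583.
Interval: 0.85714 ± 0.10583 → (0.751, 0.963).

(0.751, 0.963)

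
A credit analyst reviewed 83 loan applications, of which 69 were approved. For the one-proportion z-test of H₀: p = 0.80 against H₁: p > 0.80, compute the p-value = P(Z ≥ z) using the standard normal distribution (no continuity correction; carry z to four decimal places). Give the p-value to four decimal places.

p-value = 0.2378

The sample proportion is 69/83 = 0.83133.
Under H₀, SE = √(p₀(1−p₀)/n) = √(0.80·0.20/83) = √0.001927711 = 0.043906.
Test statistic (full precision, shown to 4 dp): z = (69/83 − 0.80)/SE₀ ≈ 0.7135.
From the standard normal, P(Z ≥ z) = 0.2378.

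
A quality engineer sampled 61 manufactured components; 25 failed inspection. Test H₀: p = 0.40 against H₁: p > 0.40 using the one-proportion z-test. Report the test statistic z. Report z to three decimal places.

Sample proportion p̂ = 25/61 = 0.40984.
Under H₀, SE = √(p₀(1−p₀)/n) = √(0.40·0.60/61) = √0.003934426 = 0.062725.
z = (0.40984 − 0.40)/0.062725 = 0.00984/0.062725 = 0.157.

z = 0.157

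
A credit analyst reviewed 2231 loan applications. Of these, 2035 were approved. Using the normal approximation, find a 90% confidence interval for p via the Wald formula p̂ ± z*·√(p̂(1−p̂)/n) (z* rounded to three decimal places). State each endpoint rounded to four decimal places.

(0.9023, 0.9220)

p̂ = 2035/2231 = 0.91215.
SE = √(p̂(1−p̂)/n) = √(0.080135/2231) = 0.005993.
The 90% critical value is z* = 1.645.
Margin = 1.645·0.005993 = 0.00986.
So the interval runs from 0.9023 to 0.9220.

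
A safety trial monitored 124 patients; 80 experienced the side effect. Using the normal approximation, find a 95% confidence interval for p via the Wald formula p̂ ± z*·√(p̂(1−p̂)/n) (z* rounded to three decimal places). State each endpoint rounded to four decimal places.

(0.5609, 0.7294)

With x = 80 successes in n = 124, p̂ = 0.64516.
Standard error of p̂: √(0.228928/124) = √0.001846195 = 0.042967.
For 95% confidence, z* = 1.960.
Margin of error: 1.960 × 0.042967 = 0.08422.
CI: 0.64516 ± 0.08422 = (0.5609, 0.7294).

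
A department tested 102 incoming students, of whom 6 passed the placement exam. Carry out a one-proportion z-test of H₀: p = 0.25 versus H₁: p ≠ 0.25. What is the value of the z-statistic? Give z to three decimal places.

z = -4.459

p̂ = 6/102 = 0.05882.
SE₀ = √(0.25·0.75/102) = 0.042875.
z = (0.05882 − 0.25)/0.042875 = -0.19118/0.042875 = -4.459.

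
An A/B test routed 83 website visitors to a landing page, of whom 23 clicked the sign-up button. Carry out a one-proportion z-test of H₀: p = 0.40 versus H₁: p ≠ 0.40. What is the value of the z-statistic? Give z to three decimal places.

The sample proportion is 23/83 = 0.27711.
Null standard error: √(0.40·0.60/83) = √0.002891566 = 0.053773.
Test statistic: z = -0.12289/0.053773 = -2.285.

z = -2.285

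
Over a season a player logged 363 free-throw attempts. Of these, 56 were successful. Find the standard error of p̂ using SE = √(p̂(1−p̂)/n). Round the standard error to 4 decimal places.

p̂ = 56/363 = 0.15427.
p̂(1−p̂) = 0.15427·0.84573 = 0.130471.
SE = √(0.130471/363) = 0.0190.

SE = 0.0190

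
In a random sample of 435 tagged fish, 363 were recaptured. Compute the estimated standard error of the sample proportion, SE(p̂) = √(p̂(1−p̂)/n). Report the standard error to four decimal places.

Sample proportion p̂ = 363/435 = 0.83448.
p̂(1−p̂) = 0.138123.
Dividing by n and taking the root: √0.000317524 = 0.0178.

SE = 0.0178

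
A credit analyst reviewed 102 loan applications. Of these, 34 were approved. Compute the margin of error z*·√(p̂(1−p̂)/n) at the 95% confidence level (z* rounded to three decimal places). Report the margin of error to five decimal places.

ME = 0.09148

Sample proportion p̂ = 34/102 = 0.33333.
SE(p̂) = √(0.33333·0.66667/102) = 0.046676.
For 95% confidence, z* = 1.960.
ME = 1.960·0.046676 = 0.09148.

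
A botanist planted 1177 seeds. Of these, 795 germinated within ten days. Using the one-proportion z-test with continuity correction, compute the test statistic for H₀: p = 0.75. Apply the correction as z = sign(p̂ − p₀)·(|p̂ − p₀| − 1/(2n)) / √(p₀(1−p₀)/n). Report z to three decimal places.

z = -5.873

With x = 795 successes in n = 1177, p̂ = 0.67545. p̂ − p₀ = -0.074554.
1/(2n) = 0.000425.
Corrected numerator: |-0.074554| − 0.000425 = 0.074129.
Under H₀, SE = √(p₀(1−p₀)/n) = √(0.75·0.25/1177) = √0.000159303 = 0.012622.
z = −0.074129/0.012622 = -5.873.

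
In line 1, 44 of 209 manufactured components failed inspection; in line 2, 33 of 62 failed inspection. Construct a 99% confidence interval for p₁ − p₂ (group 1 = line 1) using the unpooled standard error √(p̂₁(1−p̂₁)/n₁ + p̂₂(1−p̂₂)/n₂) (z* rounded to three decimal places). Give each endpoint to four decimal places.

(-0.5004, -0.1431)

p̂₁ = 44/209 = 0.21053, p̂₂ = 33/62 = 0.53226; p̂₁ − p̂₂ = -0.32173.
Unpooled SE = √(p̂₁(1−p̂₁)/n₁ + p̂₂(1−p̂₂)/n₂) = √(0.000795239 + 0.004015474) = 0.069359.
For 99% confidence, z* = 2.576. Margin = 2.576·0.069359 = 0.17867.
Interval: -0.32173 ± 0.17867 → (-0.5004, -0.1431).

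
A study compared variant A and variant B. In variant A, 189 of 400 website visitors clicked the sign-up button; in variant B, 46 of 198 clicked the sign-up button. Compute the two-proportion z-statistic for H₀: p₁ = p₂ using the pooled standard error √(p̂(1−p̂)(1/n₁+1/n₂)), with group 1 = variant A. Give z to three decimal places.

z = 5.659

Sample proportions: p̂₁ = 189/400 = 0.47250 and p̂₂ = 46/198 = 0.23232.
Pooling: p̂ = 235/598 = 0.39298.
Pooled SE = √[0.2385460·0.00755051] ≈ 0.042440.
z = 0.24018/0.042440 = 5.659.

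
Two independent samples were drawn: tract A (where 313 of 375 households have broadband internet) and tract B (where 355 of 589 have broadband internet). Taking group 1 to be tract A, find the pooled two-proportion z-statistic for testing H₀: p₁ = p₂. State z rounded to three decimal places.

Sample proportions: p̂₁ = 313/375 = 0.83467 and p̂₂ = 355/589 = 0.60272.
Pooled p̂ = (313+355)/(375+589) = 668/964 = 0.69295.
Pooled SE = √[0.2127718·0.00436446] ≈ 0.030473.
z = 0.23195/0.030473 = 7.612.

z = 7.612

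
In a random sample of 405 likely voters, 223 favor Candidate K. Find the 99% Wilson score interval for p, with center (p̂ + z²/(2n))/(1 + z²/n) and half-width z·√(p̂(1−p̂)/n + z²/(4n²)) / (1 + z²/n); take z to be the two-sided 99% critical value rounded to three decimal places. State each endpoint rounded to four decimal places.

p̂ = 223/405 = 0.55062; z = 2.576, so z² = 6.635776.
Denominator 1 + z²/n = 1 + 6.635776/405 = 1.016385.
Adjusted center: (0.55062 + z²/(2n))/1.016385 = 0.54980.
Radicand: p̂(1−p̂)/n + z²/(4n²) = 0.000610958 + 0.000010114 = 0.000621072.
Half-width = z·√(radicand)/denom = 2.576·0.024921/1.016385 = 0.06316.
Interval: 0.54980 ± 0.06316 → (0.4866, 0.6130).

(0.4866, 0.6130)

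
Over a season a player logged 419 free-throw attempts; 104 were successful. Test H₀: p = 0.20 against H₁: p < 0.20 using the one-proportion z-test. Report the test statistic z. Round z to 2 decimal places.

With x = 104 successes in n = 419, p̂ = 0.24821.
Null standard error: √(0.20·0.80/419) = √0.000381862 = 0.019541.
z = (0.24821 − 0.20)/0.019541 = 0.04821/0.019541 = 2.47.

z = 2.47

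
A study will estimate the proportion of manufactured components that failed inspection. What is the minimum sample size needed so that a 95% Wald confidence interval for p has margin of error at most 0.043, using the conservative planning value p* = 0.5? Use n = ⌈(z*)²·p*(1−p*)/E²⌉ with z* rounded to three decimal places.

n = 520

For 95% confidence, z* = 1.960.
p*(1−p*) = 0.50·0.50 = 0.2500.
Required n before rounding: 3.841600 × 0.2500 / 0.043² = 519.416.
Rounding up, n = 520.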